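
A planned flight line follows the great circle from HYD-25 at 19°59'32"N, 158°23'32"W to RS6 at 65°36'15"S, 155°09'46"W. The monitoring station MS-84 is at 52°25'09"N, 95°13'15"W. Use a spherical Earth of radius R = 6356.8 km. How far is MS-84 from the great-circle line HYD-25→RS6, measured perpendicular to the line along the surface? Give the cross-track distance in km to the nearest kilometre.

HYD-25: φ = +19.99222°, λ = -158.39222°
RS6: φ = -65.60417°, λ = -155.16278°
MS-84: φ = +52.41917°, λ = -95.22083°
δ₁₃ = central angle HYD-25→MS-84 = 1.012651 rad  (haversine)
θ₁₃ = bearing HYD-25→MS-84 = 39.911°,  θ₁₂ = bearing HYD-25→RS6 = 178.663°
dₓₜ = R·arcsin(sin δ₁₃ · sin(θ₁₃ − θ₁₂)) = 6356.8·arcsin(0.84824·sin(-138.751°)) = -3772.776 km
|dₓₜ| = 3772.776 km

3773 km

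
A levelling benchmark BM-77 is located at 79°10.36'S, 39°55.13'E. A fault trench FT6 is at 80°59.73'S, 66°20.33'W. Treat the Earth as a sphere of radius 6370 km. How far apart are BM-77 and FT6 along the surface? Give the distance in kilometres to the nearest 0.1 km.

BM-77: φ = -79.17267°, λ = +39.91883°
FT6: φ = -80.99550°, λ = -66.33883°
Δφ = -1.8228°,  Δλ = -106.2577°
a = sin²(Δφ/2) + cos φ₁ cos φ₂ sin²(Δλ/2) = 0.019069
c = 2·arcsin(√a) = 0.277066 rad = 15.8747°
d = R·c = 6370 × 0.277066 = 1764.9 km

1764.9 km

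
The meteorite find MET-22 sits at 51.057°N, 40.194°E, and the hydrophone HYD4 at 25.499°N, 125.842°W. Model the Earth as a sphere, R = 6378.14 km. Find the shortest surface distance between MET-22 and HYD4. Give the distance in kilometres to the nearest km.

Δφ = -25.5580°,  Δλ = -166.0360°
a = sin²(Δφ/2) + cos φ₁ cos φ₂ sin²(Δλ/2) = 0.607865
c = 2·arcsin(√a) = 1.788235 rad = 102.4583°
d = R·c = 6378.14 × 1.788235 = 11405.6 km

11406 km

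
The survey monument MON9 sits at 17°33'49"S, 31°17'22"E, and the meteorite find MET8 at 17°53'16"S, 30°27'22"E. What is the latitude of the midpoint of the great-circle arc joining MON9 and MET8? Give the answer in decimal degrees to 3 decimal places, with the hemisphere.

MON9: φ = -17.56361°, λ = +31.28944°
MET8: φ = -17.88778°, λ = +30.45611°
Bx = cos φ₂ cos Δλ = 0.951559,  By = cos φ₂ sin Δλ = -0.013841
φₘ = atan2(sin φ₁ + sin φ₂, √((cos φ₁ + Bx)² + By²)) = -17.72613°
λₘ = λ₁ + atan2(By, cos φ₁ + Bx) = 30.87315°

17.726°S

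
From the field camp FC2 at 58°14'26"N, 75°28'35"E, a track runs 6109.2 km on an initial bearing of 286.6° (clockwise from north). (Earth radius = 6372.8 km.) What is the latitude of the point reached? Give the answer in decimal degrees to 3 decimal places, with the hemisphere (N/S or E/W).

FC2: φ = +58.24056°, λ = +75.47639°
δ = d/R = 6109.2/6372.8 = 0.958637 rad
φ₂ = arcsin(sin φ₁ cos δ + cos φ₁ sin δ cos θ)
   = arcsin(0.85027·0.57464 + 0.52635·0.81841·0.28569) = 37.70964°
λ₂ = λ₁ + atan2(sin θ sin δ cos φ₁, cos δ − sin φ₁ sin φ₂) = -6.99441°

37.710°N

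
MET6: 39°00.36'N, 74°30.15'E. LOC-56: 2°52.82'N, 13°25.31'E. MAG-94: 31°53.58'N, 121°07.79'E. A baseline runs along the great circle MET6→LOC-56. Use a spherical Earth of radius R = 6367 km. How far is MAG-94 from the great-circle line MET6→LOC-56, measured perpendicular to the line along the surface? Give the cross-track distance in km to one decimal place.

MET6: φ = +39.00600°, λ = +74.50250°
LOC-56: φ = +2.88033°, λ = +13.42183°
MAG-94: φ = +31.89300°, λ = +121.12983°
δ₁₃ = central angle MET6→MAG-94 = 0.667090 rad  (haversine)
θ₁₃ = bearing MET6→MAG-94 = 85.961°,  θ₁₂ = bearing MET6→LOC-56 = 253.140°
dₓₜ = R·arcsin(sin δ₁₃ · sin(θ₁₃ − θ₁₂)) = 6367·arcsin(0.61870·sin(-167.179°)) = -876.936 km
|dₓₜ| = 876.936 km

876.9 km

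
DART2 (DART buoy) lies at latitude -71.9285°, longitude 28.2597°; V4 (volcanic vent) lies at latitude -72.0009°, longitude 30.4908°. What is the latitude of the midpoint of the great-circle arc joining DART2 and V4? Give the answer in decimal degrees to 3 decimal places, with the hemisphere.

Bx = cos φ₂ cos Δλ = 0.308768,  By = cos φ₂ sin Δλ = 0.012030
φₘ = atan2(sin φ₁ + sin φ₂, √((cos φ₁ + Bx)² + By²)) = -71.96790°
λₘ = λ₁ + atan2(By, cos φ₁ + Bx) = 29.37309°

71.968°S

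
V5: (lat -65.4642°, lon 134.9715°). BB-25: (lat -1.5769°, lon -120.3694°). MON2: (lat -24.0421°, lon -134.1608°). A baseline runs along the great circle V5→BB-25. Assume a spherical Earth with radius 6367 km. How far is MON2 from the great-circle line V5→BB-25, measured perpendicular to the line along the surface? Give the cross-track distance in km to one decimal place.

286.2 km

δ₁₃ = central angle V5→MON2 = 1.197296 rad  (haversine)
θ₁₃ = bearing V5→MON2 = 101.258°,  θ₁₂ = bearing V5→BB-25 = 104.024°
dₓₜ = R·arcsin(sin δ₁₃ · sin(θ₁₃ − θ₁₂)) = 6367·arcsin(0.93106·sin(-2.767°)) = -286.232 km
|dₓₜ| = 286.232 km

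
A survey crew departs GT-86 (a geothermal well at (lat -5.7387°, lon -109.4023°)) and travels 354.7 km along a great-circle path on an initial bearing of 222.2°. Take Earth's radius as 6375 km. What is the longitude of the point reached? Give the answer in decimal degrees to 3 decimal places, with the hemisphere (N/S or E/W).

111.565°W

δ = d/R = 354.7/6375 = 0.055639 rad
φ₂ = arcsin(sin φ₁ cos δ + cos φ₁ sin δ cos θ)
   = arcsin(-0.09999·0.99845 + 0.99499·0.05561·-0.74080) = -8.09571°
λ₂ = λ₁ + atan2(sin θ sin δ cos φ₁, cos δ − sin φ₁ sin φ₂) = -111.56463°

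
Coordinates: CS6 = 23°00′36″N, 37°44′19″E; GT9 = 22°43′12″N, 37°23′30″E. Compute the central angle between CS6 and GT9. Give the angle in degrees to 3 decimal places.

0.432°

CS6: φ = +23.01000°, λ = +37.73861°
GT9: φ = +22.72000°, λ = +37.39167°
Δφ = -0.2900°,  Δλ = -0.3469°
a = sin²(Δφ/2) + cos φ₁ cos φ₂ sin²(Δλ/2) = 0.000014
c = 2·arcsin(√a) = 0.007533 rad = 0.4316°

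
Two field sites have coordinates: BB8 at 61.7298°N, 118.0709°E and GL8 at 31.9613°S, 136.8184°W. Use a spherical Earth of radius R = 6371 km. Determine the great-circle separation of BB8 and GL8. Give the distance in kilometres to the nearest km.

13879 km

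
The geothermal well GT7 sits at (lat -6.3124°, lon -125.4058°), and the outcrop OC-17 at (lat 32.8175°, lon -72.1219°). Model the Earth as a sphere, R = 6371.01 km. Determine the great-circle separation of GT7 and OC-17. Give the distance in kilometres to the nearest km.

Δφ = 39.1299°,  Δλ = 53.2839°
a = sin²(Δφ/2) + cos φ₁ cos φ₂ sin²(Δλ/2) = 0.280100
c = 2·arcsin(√a) = 1.115421 rad = 63.9089°
d = R·c = 6371.01 × 1.115421 = 7106.4 km

7106 km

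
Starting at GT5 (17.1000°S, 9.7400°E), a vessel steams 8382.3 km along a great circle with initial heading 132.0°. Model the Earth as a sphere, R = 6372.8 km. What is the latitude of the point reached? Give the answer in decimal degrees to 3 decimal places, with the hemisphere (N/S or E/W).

δ = d/R = 8382.3/6372.8 = 1.315325 rad
φ₂ = arcsin(sin φ₁ cos δ + cos φ₁ sin δ cos θ)
   = arcsin(-0.29404·0.25270 + 0.95579·0.96754·-0.66913) = -43.87583°
λ₂ = λ₁ + atan2(sin θ sin δ cos φ₁, cos δ − sin φ₁ sin φ₂) = 95.66975°

43.876°S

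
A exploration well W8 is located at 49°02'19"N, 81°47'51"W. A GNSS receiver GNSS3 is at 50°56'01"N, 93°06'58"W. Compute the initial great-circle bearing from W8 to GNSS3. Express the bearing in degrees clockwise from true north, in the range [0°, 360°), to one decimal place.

W8: φ = +49.03861°, λ = -81.79750°
GNSS3: φ = +50.93361°, λ = -93.11611°
Δλ = -11.3186°
y = sin Δλ · cos φ₂ = -0.123690
x = cos φ₁ sin φ₂ − sin φ₁ cos φ₂ cos Δλ = 0.042324
θ = atan2(y, x) = -71.1102° → 288.8898° (mod 360°)

288.9°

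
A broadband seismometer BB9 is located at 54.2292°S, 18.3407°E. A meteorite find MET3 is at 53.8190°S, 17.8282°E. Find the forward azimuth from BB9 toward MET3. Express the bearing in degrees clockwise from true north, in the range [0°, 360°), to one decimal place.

323.5°

Δλ = -0.5125°
y = sin Δλ · cos φ₂ = -0.005280
x = cos φ₁ sin φ₂ − sin φ₁ cos φ₂ cos Δλ = 0.007140
θ = atan2(y, x) = -36.4844° → 323.5156° (mod 360°)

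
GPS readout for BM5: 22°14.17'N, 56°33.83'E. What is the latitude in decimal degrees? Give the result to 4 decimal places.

22° + 14.17′/60 = 22 + 0.23617 = 22.2362°

22.2362°N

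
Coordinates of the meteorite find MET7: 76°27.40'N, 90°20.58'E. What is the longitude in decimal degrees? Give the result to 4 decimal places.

90.3430°E

90° + 20.58′/60 = 90 + 0.34300 = 90.3430°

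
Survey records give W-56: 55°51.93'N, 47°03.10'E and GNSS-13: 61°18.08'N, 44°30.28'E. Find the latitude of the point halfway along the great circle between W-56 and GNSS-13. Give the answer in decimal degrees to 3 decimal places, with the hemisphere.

W-56: φ = +55.86550°, λ = +47.05167°
GNSS-13: φ = +61.30133°, λ = +44.50467°
Bx = cos φ₂ cos Δλ = 0.479729,  By = cos φ₂ sin Δλ = -0.021340
φₘ = atan2(sin φ₁ + sin φ₂, √((cos φ₁ + Bx)² + By²)) = 58.58967°
λₘ = λ₁ + atan2(By, cos φ₁ + Bx) = 45.87716°

58.590°N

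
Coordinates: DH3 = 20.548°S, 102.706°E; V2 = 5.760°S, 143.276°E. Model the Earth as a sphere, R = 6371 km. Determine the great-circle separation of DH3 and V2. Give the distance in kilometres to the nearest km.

4672 km

Δφ = 14.7880°,  Δλ = 40.5700°
a = sin²(Δφ/2) + cos φ₁ cos φ₂ sin²(Δλ/2) = 0.128540
c = 2·arcsin(√a) = 0.733375 rad = 42.0193°
d = R·c = 6371 × 0.733375 = 4672.3 km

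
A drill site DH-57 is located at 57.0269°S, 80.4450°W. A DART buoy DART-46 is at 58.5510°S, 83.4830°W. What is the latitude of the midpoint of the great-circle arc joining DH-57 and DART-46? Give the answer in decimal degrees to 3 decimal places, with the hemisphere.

Bx = cos φ₂ cos Δλ = 0.521006,  By = cos φ₂ sin Δλ = -0.027651
φₘ = atan2(sin φ₁ + sin φ₂, √((cos φ₁ + Bx)² + By²)) = -57.79803°
λₘ = λ₁ + atan2(By, cos φ₁ + Bx) = -81.93192°

57.798°S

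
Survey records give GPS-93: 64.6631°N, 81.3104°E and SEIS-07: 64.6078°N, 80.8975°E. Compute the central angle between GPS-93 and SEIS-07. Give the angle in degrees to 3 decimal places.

Δφ = -0.0553°,  Δλ = -0.4129°
a = sin²(Δφ/2) + cos φ₁ cos φ₂ sin²(Δλ/2) = 0.000003
c = 2·arcsin(√a) = 0.003234 rad = 0.1853°

0.185°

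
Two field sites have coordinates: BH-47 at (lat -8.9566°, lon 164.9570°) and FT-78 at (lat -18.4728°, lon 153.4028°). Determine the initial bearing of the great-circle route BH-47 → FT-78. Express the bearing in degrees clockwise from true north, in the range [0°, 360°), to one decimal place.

Δλ = -11.5542°
y = sin Δλ · cos φ₂ = -0.189974
x = cos φ₁ sin φ₂ − sin φ₁ cos φ₂ cos Δλ = -0.168319
θ = atan2(y, x) = -131.5412° → 228.4588° (mod 360°)

228.5°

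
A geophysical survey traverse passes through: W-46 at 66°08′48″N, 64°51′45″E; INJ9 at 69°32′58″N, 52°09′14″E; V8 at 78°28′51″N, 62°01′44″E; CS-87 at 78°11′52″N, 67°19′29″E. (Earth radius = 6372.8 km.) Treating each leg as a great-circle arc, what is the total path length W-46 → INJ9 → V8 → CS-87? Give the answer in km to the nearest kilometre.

W-46: φ = +66.14667°, λ = +64.86250°
INJ9: φ = +69.54944°, λ = +52.15389°
V8: φ = +78.48083°, λ = +62.02889°
CS-87: φ = +78.19778°, λ = +67.32472°
W-46→INJ9: c = 0.102266 rad, d = 651.72 km
INJ9→V8: c = 0.162405 rad, d = 1034.98 km
V8→CS-87: c = 0.019316 rad, d = 123.10 km
Total = 651.72 + 1034.98 + 123.10 = 1809.79 km

1810 km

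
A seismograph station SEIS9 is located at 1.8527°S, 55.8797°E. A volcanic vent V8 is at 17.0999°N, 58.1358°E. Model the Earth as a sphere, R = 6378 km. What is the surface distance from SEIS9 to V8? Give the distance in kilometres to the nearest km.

2124 km

Δφ = 18.9526°,  Δλ = 2.2561°
a = sin²(Δφ/2) + cos φ₁ cos φ₂ sin²(Δλ/2) = 0.027476
c = 2·arcsin(√a) = 0.333058 rad = 19.0828°
d = R·c = 6378 × 0.333058 = 2124.2 km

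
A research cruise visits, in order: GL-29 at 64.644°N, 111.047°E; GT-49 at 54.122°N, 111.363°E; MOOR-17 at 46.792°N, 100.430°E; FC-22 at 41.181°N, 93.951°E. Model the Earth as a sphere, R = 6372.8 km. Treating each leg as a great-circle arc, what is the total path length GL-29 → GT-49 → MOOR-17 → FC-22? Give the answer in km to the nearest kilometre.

3103 km

GL-29→GT-49: c = 0.183664 rad, d = 1170.46 km
GT-49→MOOR-17: c = 0.176040 rad, d = 1121.86 km
MOOR-17→FC-22: c = 0.127226 rad, d = 810.79 km
Total = 1170.46 + 1121.86 + 810.79 = 3103.11 km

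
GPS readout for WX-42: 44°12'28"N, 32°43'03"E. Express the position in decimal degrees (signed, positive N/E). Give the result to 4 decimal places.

+44.2078°, +32.7175°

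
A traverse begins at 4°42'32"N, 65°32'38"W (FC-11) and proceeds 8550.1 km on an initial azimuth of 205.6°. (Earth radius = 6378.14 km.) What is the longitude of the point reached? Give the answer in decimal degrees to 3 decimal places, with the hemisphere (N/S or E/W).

120.091°W

FC-11: φ = +4.70889°, λ = -65.54389°
δ = d/R = 8550.1/6378.14 = 1.340532 rad
φ₂ = arcsin(sin φ₁ cos δ + cos φ₁ sin δ cos θ)
   = arcsin(0.08209·0.22823 + 0.99662·0.97361·-0.90183) = -58.90692°
λ₂ = λ₁ + atan2(sin θ sin δ cos φ₁, cos δ − sin φ₁ sin φ₂) = -120.09124°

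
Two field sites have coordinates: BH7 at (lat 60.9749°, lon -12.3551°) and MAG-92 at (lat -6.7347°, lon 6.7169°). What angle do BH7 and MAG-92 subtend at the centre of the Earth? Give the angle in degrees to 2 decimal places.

69.34°

Δφ = -67.7096°,  Δλ = 19.0720°
a = sin²(Δφ/2) + cos φ₁ cos φ₂ sin²(Δλ/2) = 0.323574
c = 2·arcsin(√a) = 1.210179 rad = 69.3381°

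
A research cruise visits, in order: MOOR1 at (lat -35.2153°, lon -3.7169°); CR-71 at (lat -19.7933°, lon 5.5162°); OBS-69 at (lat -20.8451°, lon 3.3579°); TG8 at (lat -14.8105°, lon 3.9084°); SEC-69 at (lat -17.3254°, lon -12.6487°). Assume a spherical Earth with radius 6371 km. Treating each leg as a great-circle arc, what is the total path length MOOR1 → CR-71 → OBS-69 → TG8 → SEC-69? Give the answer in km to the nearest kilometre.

MOOR1→CR-71: c = 0.304378 rad, d = 1939.19 km
CR-71→OBS-69: c = 0.039810 rad, d = 253.63 km
OBS-69→TG8: c = 0.105720 rad, d = 673.54 km
TG8→SEC-69: c = 0.281033 rad, d = 1790.46 km
Total = 1939.19 + 253.63 + 673.54 + 1790.46 = 4656.82 km

4657 km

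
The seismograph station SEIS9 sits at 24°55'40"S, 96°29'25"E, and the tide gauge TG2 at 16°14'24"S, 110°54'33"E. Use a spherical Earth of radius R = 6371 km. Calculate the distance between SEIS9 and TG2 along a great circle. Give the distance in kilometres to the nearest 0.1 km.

SEIS9: φ = -24.92778°, λ = +96.49028°
TG2: φ = -16.24000°, λ = +110.90917°
Δφ = 8.6878°,  Δλ = 14.4189°
a = sin²(Δφ/2) + cos φ₁ cos φ₂ sin²(Δλ/2) = 0.019449
c = 2·arcsin(√a) = 0.279833 rad = 16.0333°
d = R·c = 6371 × 0.279833 = 1782.8 km

1782.8 km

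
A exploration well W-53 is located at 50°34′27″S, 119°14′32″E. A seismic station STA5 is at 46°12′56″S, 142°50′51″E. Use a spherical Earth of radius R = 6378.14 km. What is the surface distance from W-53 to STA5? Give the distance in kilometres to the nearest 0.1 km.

1802.4 km

W-53: φ = -50.57417°, λ = +119.24222°
STA5: φ = -46.21556°, λ = +142.84750°
Δφ = 4.3586°,  Δλ = 23.6053°
a = sin²(Δφ/2) + cos φ₁ cos φ₂ sin²(Δλ/2) = 0.019831
c = 2·arcsin(√a) = 0.282584 rad = 16.1909°
d = R·c = 6378.14 × 0.282584 = 1802.4 km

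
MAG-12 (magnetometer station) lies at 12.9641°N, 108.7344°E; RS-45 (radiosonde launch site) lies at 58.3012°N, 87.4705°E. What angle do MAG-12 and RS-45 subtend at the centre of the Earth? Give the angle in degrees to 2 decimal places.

Δφ = 45.3371°,  Δλ = -21.2639°
a = sin²(Δφ/2) + cos φ₁ cos φ₂ sin²(Δλ/2) = 0.165963
c = 2·arcsin(√a) = 0.839180 rad = 48.0815°

48.08°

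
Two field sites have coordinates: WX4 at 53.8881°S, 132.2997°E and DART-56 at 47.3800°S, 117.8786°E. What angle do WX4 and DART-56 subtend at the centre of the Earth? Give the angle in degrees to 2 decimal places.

Δφ = 6.5081°,  Δλ = -14.4211°
a = sin²(Δφ/2) + cos φ₁ cos φ₂ sin²(Δλ/2) = 0.009509
c = 2·arcsin(√a) = 0.195341 rad = 11.1922°

11.19°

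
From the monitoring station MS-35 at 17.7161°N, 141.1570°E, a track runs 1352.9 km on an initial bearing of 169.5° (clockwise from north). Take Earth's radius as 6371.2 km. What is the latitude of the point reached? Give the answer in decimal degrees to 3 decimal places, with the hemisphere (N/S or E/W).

5.743°N

δ = d/R = 1352.9/6371.2 = 0.212346 rad
φ₂ = arcsin(sin φ₁ cos δ + cos φ₁ sin δ cos θ)
   = arcsin(0.30430·0.97754 + 0.95258·0.21075·-0.98325) = 5.74311°
λ₂ = λ₁ + atan2(sin θ sin δ cos φ₁, cos δ − sin φ₁ sin φ₂) = 143.36920°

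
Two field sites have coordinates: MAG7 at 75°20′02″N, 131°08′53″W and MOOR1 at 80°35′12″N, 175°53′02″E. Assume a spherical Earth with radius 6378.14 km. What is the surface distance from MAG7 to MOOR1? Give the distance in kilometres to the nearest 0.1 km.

MAG7: φ = +75.33389°, λ = -131.14806°
MOOR1: φ = +80.58667°, λ = +175.88389°
Δφ = 5.2528°,  Δλ = -52.9681°
a = sin²(Δφ/2) + cos φ₁ cos φ₂ sin²(Δλ/2) = 0.010335
c = 2·arcsin(√a) = 0.203674 rad = 11.6696°
d = R·c = 6378.14 × 0.203674 = 1299.1 km

1299.1 km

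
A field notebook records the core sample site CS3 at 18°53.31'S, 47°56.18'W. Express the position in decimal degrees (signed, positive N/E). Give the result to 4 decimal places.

lat: 18.8885° S → -18.8885°
lon: 47.9363° W → -47.9363°

-18.8885°, -47.9363°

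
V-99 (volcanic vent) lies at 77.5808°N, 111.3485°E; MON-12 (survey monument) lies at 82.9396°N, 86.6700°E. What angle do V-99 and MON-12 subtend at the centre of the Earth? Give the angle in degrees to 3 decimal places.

6.678°

Δφ = 5.3588°,  Δλ = -24.6785°
a = sin²(Δφ/2) + cos φ₁ cos φ₂ sin²(Δλ/2) = 0.003393
c = 2·arcsin(√a) = 0.116557 rad = 6.6782°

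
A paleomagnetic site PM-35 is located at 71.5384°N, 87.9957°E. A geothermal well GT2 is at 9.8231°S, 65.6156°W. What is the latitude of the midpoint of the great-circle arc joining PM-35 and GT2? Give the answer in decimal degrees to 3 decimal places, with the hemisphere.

47.388°N

Bx = cos φ₂ cos Δλ = -0.882666,  By = cos φ₂ sin Δλ = -0.437942
φₘ = atan2(sin φ₁ + sin φ₂, √((cos φ₁ + Bx)² + By²)) = 47.38797°
λₘ = λ₁ + atan2(By, cos φ₁ + Bx) = -54.27326°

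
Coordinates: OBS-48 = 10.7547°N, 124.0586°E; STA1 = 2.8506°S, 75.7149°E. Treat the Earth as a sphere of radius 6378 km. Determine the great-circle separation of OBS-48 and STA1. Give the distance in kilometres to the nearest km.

5565 km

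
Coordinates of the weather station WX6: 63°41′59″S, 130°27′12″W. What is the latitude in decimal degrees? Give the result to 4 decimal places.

63.6997°S

63° + 41′/60 + 59″/3600 = 63 + 0.68333 + 0.01639 = 63.6997°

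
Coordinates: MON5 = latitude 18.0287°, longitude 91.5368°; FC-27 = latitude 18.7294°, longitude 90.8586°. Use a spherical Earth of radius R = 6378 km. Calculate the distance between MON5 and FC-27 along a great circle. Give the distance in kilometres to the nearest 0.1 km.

105.9 km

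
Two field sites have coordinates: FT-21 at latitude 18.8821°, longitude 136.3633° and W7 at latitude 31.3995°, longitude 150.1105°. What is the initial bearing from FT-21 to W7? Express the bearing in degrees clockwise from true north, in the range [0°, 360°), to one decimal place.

42.1°

Δλ = 13.7472°
y = sin Δλ · cos φ₂ = 0.202838
x = cos φ₁ sin φ₂ − sin φ₁ cos φ₂ cos Δλ = 0.224649
θ = atan2(y, x) = 42.0792° → 42.0792° (mod 360°)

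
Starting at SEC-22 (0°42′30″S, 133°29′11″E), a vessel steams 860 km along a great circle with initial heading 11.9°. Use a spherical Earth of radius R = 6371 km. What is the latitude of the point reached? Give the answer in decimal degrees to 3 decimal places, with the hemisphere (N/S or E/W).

SEC-22: φ = -0.70833°, λ = +133.48639°
δ = d/R = 860/6371 = 0.134987 rad
φ₂ = arcsin(sin φ₁ cos δ + cos φ₁ sin δ cos θ)
   = arcsin(-0.01236·0.99090 + 0.99992·0.13458·0.97851) = 6.85891°
λ₂ = λ₁ + atan2(sin θ sin δ cos φ₁, cos δ − sin φ₁ sin φ₂) = 135.08804°

6.859°N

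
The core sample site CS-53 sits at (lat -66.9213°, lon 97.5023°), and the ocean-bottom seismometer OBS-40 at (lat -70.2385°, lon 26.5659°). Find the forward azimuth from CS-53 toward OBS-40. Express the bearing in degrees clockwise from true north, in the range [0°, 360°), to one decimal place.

Δλ = -70.9364°
y = sin Δλ · cos φ₂ = -0.319563
x = cos φ₁ sin φ₂ − sin φ₁ cos φ₂ cos Δλ = -0.267317
θ = atan2(y, x) = -129.9127° → 230.0873° (mod 360°)

230.1°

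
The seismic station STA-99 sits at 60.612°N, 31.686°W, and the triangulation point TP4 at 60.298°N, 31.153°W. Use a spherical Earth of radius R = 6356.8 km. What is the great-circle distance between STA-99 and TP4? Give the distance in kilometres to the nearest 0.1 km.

45.4 km

Δφ = -0.3140°,  Δλ = 0.5330°
a = sin²(Δφ/2) + cos φ₁ cos φ₂ sin²(Δλ/2) = 0.000013
c = 2·arcsin(√a) = 0.007147 rad = 0.4095°
d = R·c = 6356.8 × 0.007147 = 45.4 km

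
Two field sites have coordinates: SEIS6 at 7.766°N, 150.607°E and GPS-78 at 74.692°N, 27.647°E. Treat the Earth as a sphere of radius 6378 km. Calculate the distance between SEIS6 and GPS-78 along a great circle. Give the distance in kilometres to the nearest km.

Δφ = 66.9260°,  Δλ = -122.9600°
a = sin²(Δφ/2) + cos φ₁ cos φ₂ sin²(Δλ/2) = 0.505992
c = 2·arcsin(√a) = 1.582780 rad = 90.6866°
d = R·c = 6378 × 1.582780 = 10095.0 km

10095 km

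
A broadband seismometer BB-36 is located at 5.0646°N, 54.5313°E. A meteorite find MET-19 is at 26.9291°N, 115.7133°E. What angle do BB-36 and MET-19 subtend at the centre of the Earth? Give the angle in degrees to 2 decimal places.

62.09°

Δφ = 21.8645°,  Δλ = 61.1820°
a = sin²(Δφ/2) + cos φ₁ cos φ₂ sin²(Δλ/2) = 0.265968
c = 2·arcsin(√a) = 1.083698 rad = 62.0913°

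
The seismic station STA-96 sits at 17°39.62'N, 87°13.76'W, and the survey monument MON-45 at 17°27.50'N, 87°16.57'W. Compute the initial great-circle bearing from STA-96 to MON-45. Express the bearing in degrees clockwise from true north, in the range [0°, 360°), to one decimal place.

192.5°

STA-96: φ = +17.66033°, λ = -87.22933°
MON-45: φ = +17.45833°, λ = -87.27617°
Δλ = -0.0468°
y = sin Δλ · cos φ₂ = -0.000780
x = cos φ₁ sin φ₂ − sin φ₁ cos φ₂ cos Δλ = -0.003525
θ = atan2(y, x) = -167.5284° → 192.4716° (mod 360°)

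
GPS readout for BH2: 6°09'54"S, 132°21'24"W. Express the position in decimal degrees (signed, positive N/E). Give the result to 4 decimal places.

-6.1650°, -132.3567°

lat: 6.1650° S → -6.1650°
lon: 132.3567° W → -132.3567°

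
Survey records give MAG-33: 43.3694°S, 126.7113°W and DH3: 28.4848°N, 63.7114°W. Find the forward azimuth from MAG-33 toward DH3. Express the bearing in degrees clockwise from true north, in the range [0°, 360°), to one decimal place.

51.6°

Δλ = 62.9999°
y = sin Δλ · cos φ₂ = 0.783144
x = cos φ₁ sin φ₂ − sin φ₁ cos φ₂ cos Δλ = 0.620713
θ = atan2(y, x) = 51.6000° → 51.6000° (mod 360°)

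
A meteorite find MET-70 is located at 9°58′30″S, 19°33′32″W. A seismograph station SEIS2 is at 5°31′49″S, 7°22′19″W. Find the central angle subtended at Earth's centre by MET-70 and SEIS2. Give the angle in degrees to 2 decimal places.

MET-70: φ = -9.97500°, λ = -19.55889°
SEIS2: φ = -5.53028°, λ = -7.37194°
Δφ = 4.4447°,  Δλ = 12.1869°
a = sin²(Δφ/2) + cos φ₁ cos φ₂ sin²(Δλ/2) = 0.012550
c = 2·arcsin(√a) = 0.224522 rad = 12.8642°

12.86°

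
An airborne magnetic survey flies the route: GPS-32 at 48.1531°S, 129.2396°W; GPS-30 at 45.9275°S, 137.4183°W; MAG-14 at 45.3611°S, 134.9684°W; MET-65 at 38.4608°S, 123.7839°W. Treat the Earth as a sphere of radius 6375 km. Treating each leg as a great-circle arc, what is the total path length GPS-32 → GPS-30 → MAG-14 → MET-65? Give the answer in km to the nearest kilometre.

GPS-32→GPS-30: c = 0.104681 rad, d = 667.34 km
GPS-30→MAG-14: c = 0.031484 rad, d = 200.71 km
MAG-14→MET-65: c = 0.188388 rad, d = 1200.97 km
Total = 667.34 + 200.71 + 1200.97 = 2069.02 km

2069 km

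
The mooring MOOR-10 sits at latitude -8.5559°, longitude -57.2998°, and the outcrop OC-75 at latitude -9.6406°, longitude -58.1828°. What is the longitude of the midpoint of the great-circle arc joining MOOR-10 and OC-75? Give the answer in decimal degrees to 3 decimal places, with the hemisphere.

Bx = cos φ₂ cos Δλ = 0.985761,  By = cos φ₂ sin Δλ = -0.015193
φₘ = atan2(sin φ₁ + sin φ₂, √((cos φ₁ + Bx)² + By²)) = -9.09852°
λₘ = λ₁ + atan2(By, cos φ₁ + Bx) = -57.74063°

57.741°W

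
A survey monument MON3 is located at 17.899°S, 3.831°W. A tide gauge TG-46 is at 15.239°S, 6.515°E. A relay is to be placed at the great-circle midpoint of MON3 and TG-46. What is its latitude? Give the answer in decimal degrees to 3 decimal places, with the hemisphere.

16.633°S

Bx = cos φ₂ cos Δλ = 0.949151,  By = cos φ₂ sin Δλ = 0.173277
φₘ = atan2(sin φ₁ + sin φ₂, √((cos φ₁ + Bx)² + By²)) = -16.63302°
λₘ = λ₁ + atan2(By, cos φ₁ + Bx) = 1.37783°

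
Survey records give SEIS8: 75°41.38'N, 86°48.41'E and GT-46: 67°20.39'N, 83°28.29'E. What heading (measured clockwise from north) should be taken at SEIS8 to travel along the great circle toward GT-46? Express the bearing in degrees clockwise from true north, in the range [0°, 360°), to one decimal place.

SEIS8: φ = +75.68967°, λ = +86.80683°
GT-46: φ = +67.33983°, λ = +83.47150°
Δλ = -3.3353°
y = sin Δλ · cos φ₂ = -0.022415
x = cos φ₁ sin φ₂ − sin φ₁ cos φ₂ cos Δλ = -0.144584
θ = atan2(y, x) = -171.1877° → 188.8123° (mod 360°)

188.8°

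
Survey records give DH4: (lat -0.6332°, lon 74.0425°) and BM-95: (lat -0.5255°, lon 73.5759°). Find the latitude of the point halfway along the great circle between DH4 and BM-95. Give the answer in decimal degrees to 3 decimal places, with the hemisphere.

Bx = cos φ₂ cos Δλ = 0.999925,  By = cos φ₂ sin Δλ = -0.008143
φₘ = atan2(sin φ₁ + sin φ₂, √((cos φ₁ + Bx)² + By²)) = -0.57935°
λₘ = λ₁ + atan2(By, cos φ₁ + Bx) = 73.80920°

0.579°S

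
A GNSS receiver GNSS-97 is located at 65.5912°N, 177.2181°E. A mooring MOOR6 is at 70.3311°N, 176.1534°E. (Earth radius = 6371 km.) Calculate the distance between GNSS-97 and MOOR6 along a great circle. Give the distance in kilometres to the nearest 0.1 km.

528.9 km

Δφ = 4.7399°,  Δλ = -1.0647°
a = sin²(Δφ/2) + cos φ₁ cos φ₂ sin²(Δλ/2) = 0.001722
c = 2·arcsin(√a) = 0.083017 rad = 4.7565°
d = R·c = 6371 × 0.083017 = 528.9 km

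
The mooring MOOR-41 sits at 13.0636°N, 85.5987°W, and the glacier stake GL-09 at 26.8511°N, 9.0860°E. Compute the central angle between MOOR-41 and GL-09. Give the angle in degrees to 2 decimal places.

88.22°

Δφ = 13.7875°,  Δλ = 94.6847°
a = sin²(Δφ/2) + cos φ₁ cos φ₂ sin²(Δλ/2) = 0.484444
c = 2·arcsin(√a) = 1.539679 rad = 88.2171°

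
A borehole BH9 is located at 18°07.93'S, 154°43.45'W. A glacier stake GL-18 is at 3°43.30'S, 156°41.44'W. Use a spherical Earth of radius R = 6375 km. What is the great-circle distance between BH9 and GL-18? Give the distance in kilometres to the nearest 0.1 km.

BH9: φ = -18.13217°, λ = -154.72417°
GL-18: φ = -3.72167°, λ = -156.69067°
Δφ = 14.4105°,  Δλ = -1.9665°
a = sin²(Δφ/2) + cos φ₁ cos φ₂ sin²(Δλ/2) = 0.016010
c = 2·arcsin(√a) = 0.253745 rad = 14.5385°
d = R·c = 6375 × 0.253745 = 1617.6 km

1617.6 km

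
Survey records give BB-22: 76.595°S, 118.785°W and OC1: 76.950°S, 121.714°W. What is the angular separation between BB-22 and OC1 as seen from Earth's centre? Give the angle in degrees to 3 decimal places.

Δφ = -0.3550°,  Δλ = -2.9290°
a = sin²(Δφ/2) + cos φ₁ cos φ₂ sin²(Δλ/2) = 0.000044
c = 2·arcsin(√a) = 0.013235 rad = 0.7583°

0.758°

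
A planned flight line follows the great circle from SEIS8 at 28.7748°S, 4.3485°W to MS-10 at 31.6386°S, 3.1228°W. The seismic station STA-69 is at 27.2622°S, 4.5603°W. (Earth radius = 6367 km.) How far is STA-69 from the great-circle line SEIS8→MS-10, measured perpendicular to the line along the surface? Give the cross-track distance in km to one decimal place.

δ₁₃ = central angle SEIS8→STA-69 = 0.026601 rad  (haversine)
θ₁₃ = bearing SEIS8→STA-69 = 352.903°,  θ₁₂ = bearing SEIS8→MS-10 = 160.007°
dₓₜ = R·arcsin(sin δ₁₃ · sin(θ₁₃ − θ₁₂)) = 6367·arcsin(0.02660·sin(192.896°)) = -37.796 km
|dₓₜ| = 37.796 km

37.8 km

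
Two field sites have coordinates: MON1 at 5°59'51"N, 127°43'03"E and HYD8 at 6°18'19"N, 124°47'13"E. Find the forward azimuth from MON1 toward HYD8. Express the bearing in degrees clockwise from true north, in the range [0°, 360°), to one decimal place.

MON1: φ = +5.99750°, λ = +127.71750°
HYD8: φ = +6.30528°, λ = +124.78694°
Δλ = -2.9306°
y = sin Δλ · cos φ₂ = -0.050816
x = cos φ₁ sin φ₂ − sin φ₁ cos φ₂ cos Δλ = 0.005508
θ = atan2(y, x) = -83.8144° → 276.1856° (mod 360°)

276.2°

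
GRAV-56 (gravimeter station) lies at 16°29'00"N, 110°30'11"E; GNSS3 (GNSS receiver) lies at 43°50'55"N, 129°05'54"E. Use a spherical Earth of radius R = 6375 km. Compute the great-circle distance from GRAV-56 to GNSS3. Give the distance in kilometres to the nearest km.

GRAV-56: φ = +16.48333°, λ = +110.50306°
GNSS3: φ = +43.84861°, λ = +129.09833°
Δφ = 27.3653°,  Δλ = 18.5953°
a = sin²(Δφ/2) + cos φ₁ cos φ₂ sin²(Δλ/2) = 0.074004
c = 2·arcsin(√a) = 0.551017 rad = 31.5710°
d = R·c = 6375 × 0.551017 = 3512.7 km

3513 km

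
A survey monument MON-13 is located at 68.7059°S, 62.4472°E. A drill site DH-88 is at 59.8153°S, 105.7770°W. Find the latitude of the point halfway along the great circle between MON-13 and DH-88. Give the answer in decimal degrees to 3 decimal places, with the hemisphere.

84.755°S

Bx = cos φ₂ cos Δλ = -0.492207,  By = cos φ₂ sin Δλ = -0.102611
φₘ = atan2(sin φ₁ + sin φ₂, √((cos φ₁ + Bx)² + By²)) = -84.75532°
λₘ = λ₁ + atan2(By, cos φ₁ + Bx) = -79.06424°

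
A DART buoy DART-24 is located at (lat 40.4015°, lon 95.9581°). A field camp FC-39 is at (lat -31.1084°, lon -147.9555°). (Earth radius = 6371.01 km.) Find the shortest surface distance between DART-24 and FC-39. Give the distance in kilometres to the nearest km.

14281 km

Δφ = -71.5099°,  Δλ = 116.0864°
a = sin²(Δφ/2) + cos φ₁ cos φ₂ sin²(Δλ/2) = 0.810786
c = 2·arcsin(√a) = 2.241544 rad = 128.4310°
d = R·c = 6371.01 × 2.241544 = 14280.9 km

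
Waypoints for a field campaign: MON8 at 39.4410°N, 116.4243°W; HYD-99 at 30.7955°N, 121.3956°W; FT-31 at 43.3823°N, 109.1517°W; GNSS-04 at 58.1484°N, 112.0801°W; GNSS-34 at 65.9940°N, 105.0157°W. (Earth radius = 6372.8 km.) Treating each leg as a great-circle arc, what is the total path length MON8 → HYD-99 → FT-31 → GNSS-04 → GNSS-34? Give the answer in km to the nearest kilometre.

5431 km

MON8→HYD-99: c = 0.166675 rad, d = 1062.19 km
HYD-99→FT-31: c = 0.277416 rad, d = 1767.92 km
FT-31→GNSS-04: c = 0.259675 rad, d = 1654.86 km
GNSS-04→GNSS-34: c = 0.148395 rad, d = 945.69 km
Total = 1062.19 + 1767.92 + 1654.86 + 945.69 = 5430.65 km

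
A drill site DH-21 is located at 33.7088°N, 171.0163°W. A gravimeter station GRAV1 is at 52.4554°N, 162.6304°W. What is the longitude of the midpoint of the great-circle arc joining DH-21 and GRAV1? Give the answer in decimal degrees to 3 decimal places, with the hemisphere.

167.472°W

Bx = cos φ₂ cos Δλ = 0.602863,  By = cos φ₂ sin Δλ = 0.088872
φₘ = atan2(sin φ₁ + sin φ₂, √((cos φ₁ + Bx)² + By²)) = 43.15688°
λₘ = λ₁ + atan2(By, cos φ₁ + Bx) = -167.47176°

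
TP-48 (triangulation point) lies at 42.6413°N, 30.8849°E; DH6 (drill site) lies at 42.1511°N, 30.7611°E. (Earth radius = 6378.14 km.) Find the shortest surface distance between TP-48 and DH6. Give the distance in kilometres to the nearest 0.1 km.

Δφ = -0.4902°,  Δλ = -0.1238°
a = sin²(Δφ/2) + cos φ₁ cos φ₂ sin²(Δλ/2) = 0.000019
c = 2·arcsin(√a) = 0.008703 rad = 0.4987°
d = R·c = 6378.14 × 0.008703 = 55.5 km

55.5 km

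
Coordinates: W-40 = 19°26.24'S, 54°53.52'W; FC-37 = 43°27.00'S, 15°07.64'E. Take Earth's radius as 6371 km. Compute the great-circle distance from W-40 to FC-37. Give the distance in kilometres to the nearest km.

6942 km

W-40: φ = -19.43733°, λ = -54.89200°
FC-37: φ = -43.45000°, λ = +15.12733°
Δφ = -24.0127°,  Δλ = 70.0193°
a = sin²(Δφ/2) + cos φ₁ cos φ₂ sin²(Δλ/2) = 0.268607
c = 2·arcsin(√a) = 1.089661 rad = 62.4329°
d = R·c = 6371 × 1.089661 = 6942.2 km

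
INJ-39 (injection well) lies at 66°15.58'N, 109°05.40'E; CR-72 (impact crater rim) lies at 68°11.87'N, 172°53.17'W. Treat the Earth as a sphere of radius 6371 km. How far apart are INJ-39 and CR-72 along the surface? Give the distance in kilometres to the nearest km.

INJ-39: φ = +66.25967°, λ = +109.09000°
CR-72: φ = +68.19783°, λ = -172.88617°
Δφ = 1.9382°,  Δλ = 78.0238°
a = sin²(Δφ/2) + cos φ₁ cos φ₂ sin²(Δλ/2) = 0.059535
c = 2·arcsin(√a) = 0.492971 rad = 28.2451°
d = R·c = 6371 × 0.492971 = 3140.7 km

3141 km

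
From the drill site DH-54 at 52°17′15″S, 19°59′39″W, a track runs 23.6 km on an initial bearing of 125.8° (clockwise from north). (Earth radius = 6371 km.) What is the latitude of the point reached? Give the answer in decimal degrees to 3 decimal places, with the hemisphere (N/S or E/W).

DH-54: φ = -52.28750°, λ = -19.99417°
δ = d/R = 23.6/6371 = 0.003704 rad
φ₂ = arcsin(sin φ₁ cos δ + cos φ₁ sin δ cos θ)
   = arcsin(-0.79109·0.99999 + 0.61170·0.00370·-0.58496) = -52.41132°
λ₂ = λ₁ + atan2(sin θ sin δ cos φ₁, cos δ − sin φ₁ sin φ₂) = -19.71196°

52.411°S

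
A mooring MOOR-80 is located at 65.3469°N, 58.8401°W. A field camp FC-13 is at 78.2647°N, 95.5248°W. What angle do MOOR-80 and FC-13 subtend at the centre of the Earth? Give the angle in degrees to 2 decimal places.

16.69°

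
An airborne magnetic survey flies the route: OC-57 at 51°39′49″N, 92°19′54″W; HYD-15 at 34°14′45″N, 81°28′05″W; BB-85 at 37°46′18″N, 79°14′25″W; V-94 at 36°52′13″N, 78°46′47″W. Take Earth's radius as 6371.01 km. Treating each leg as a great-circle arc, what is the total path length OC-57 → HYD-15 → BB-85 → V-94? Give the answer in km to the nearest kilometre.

2672 km

OC-57: φ = +51.66361°, λ = -92.33167°
HYD-15: φ = +34.24583°, λ = -81.46806°
BB-85: φ = +37.77167°, λ = -79.24028°
V-94: φ = +36.87028°, λ = -78.77972°
OC-57→HYD-15: c = 0.333329 rad, d = 2123.64 km
HYD-15→BB-85: c = 0.069103 rad, d = 440.26 km
BB-85→V-94: c = 0.016981 rad, d = 108.19 km
Total = 2123.64 + 440.26 + 108.19 = 2672.09 km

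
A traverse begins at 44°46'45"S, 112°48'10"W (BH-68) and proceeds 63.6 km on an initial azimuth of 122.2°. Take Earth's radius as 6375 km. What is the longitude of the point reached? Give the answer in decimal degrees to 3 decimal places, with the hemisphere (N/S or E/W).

112.118°W

BH-68: φ = -44.77917°, λ = -112.80278°
δ = d/R = 63.6/6375 = 0.009976 rad
φ₂ = arcsin(sin φ₁ cos δ + cos φ₁ sin δ cos θ)
   = arcsin(-0.70438·0.99995 + 0.70983·0.00998·-0.53288) = -45.08172°
λ₂ = λ₁ + atan2(sin θ sin δ cos φ₁, cos δ − sin φ₁ sin φ₂) = -112.11775°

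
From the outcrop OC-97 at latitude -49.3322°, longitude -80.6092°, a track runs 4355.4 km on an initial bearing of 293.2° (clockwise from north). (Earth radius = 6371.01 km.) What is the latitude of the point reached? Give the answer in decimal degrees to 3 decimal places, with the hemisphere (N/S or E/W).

25.208°S

δ = d/R = 4355.4/6371.01 = 0.683628 rad
φ₂ = arcsin(sin φ₁ cos δ + cos φ₁ sin δ cos θ)
   = arcsin(-0.75850·0.77529 + 0.65167·0.63161·0.39394) = -25.20814°
λ₂ = λ₁ + atan2(sin θ sin δ cos φ₁, cos δ − sin φ₁ sin φ₂) = -120.52346°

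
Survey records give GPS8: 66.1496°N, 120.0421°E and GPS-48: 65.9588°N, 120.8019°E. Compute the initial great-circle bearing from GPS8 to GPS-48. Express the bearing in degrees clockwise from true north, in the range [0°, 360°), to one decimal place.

Δλ = 0.7598°
y = sin Δλ · cos φ₂ = 0.005402
x = cos φ₁ sin φ₂ − sin φ₁ cos φ₂ cos Δλ = -0.003297
θ = atan2(y, x) = 121.3981° → 121.3981° (mod 360°)

121.4°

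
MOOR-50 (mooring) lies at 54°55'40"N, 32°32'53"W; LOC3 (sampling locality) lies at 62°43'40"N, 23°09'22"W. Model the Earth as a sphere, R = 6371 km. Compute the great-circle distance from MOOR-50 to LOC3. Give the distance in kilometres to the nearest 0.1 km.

MOOR-50: φ = +54.92778°, λ = -32.54806°
LOC3: φ = +62.72778°, λ = -23.15611°
Δφ = 7.8000°,  Δλ = 9.3919°
a = sin²(Δφ/2) + cos φ₁ cos φ₂ sin²(Δλ/2) = 0.006391
c = 2·arcsin(√a) = 0.160056 rad = 9.1705°
d = R·c = 6371 × 0.160056 = 1019.7 km

1019.7 km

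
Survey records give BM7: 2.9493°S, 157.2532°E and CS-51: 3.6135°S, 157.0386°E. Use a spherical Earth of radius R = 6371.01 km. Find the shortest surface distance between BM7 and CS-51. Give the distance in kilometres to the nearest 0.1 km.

Δφ = -0.6642°,  Δλ = -0.2146°
a = sin²(Δφ/2) + cos φ₁ cos φ₂ sin²(Δλ/2) = 0.000037
c = 2·arcsin(√a) = 0.012181 rad = 0.6979°
d = R·c = 6371.01 × 0.012181 = 77.6 km

77.6 km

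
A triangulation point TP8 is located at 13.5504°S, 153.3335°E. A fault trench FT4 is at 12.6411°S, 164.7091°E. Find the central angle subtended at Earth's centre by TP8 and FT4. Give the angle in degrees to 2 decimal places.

11.12°

Δφ = 0.9093°,  Δλ = 11.3756°
a = sin²(Δφ/2) + cos φ₁ cos φ₂ sin²(Δλ/2) = 0.009380
c = 2·arcsin(√a) = 0.194010 rad = 11.1159°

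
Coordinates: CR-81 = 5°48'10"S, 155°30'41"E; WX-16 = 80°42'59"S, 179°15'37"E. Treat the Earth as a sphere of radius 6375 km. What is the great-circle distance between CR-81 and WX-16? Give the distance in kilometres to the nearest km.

8425 km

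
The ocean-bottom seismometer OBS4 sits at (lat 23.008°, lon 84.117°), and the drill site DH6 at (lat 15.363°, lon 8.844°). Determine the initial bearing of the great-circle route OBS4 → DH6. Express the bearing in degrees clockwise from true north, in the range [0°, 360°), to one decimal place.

Δλ = -75.2730°
y = sin Δλ · cos φ₂ = -0.932589
x = cos φ₁ sin φ₂ − sin φ₁ cos φ₂ cos Δλ = 0.148047
θ = atan2(y, x) = -80.9797° → 279.0203° (mod 360°)

279.0°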